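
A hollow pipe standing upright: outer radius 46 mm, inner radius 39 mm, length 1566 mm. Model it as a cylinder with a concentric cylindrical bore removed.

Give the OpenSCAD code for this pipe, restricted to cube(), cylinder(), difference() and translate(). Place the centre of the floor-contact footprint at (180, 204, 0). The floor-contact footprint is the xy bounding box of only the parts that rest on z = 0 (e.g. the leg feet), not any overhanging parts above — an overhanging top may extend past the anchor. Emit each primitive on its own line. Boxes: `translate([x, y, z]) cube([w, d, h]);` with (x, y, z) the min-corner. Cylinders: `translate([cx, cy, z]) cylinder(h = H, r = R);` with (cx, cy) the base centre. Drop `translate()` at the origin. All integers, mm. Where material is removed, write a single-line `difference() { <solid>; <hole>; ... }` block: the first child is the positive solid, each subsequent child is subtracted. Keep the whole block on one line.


difference() { translate([180, 204, 0]) cylinder(h = 1566, r = 46); translate([180, 204, 0]) cylinder(h = 1566, r = 39); }


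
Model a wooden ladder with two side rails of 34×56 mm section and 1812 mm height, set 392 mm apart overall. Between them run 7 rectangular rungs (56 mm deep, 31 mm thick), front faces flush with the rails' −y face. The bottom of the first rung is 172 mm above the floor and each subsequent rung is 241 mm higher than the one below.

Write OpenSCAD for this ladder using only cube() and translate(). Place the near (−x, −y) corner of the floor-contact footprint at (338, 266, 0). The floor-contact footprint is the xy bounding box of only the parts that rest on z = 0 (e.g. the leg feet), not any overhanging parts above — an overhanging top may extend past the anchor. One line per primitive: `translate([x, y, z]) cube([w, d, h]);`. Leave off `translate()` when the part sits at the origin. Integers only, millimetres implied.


// rung span = 392 - 2*34 = 324
// rung[k] z = 172 + k*241
translate([338, 266, 0]) cube([34, 56, 1812]);
translate([696, 266, 0]) cube([34, 56, 1812]);
translate([372, 266, 172]) cube([324, 56, 31]);
translate([372, 266, 413]) cube([324, 56, 31]);
translate([372, 266, 654]) cube([324, 56, 31]);
translate([372, 266, 895]) cube([324, 56, 31]);
translate([372, 266, 1136]) cube([324, 56, 31]);
translate([372, 266, 1377]) cube([324, 56, 31]);
translate([372, 266, 1618]) cube([324, 56, 31]);


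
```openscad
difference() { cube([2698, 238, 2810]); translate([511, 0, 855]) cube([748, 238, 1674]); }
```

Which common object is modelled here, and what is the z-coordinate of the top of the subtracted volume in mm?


A wall with a window opening. The window head height is 2529 mm.

A wall with a rectangular opening subtracted — a window. Sill at z = 855, opening 1674 mm tall, so the head is at 855 + 1674 = 2529 mm.


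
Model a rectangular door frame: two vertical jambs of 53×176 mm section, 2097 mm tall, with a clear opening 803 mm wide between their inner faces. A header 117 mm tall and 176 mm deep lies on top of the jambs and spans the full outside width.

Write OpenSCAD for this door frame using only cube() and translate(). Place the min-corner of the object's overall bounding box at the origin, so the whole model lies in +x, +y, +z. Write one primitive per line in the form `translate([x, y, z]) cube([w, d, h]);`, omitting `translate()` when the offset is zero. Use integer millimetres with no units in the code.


cube([53, 176, 2097]);
translate([856, 0, 0]) cube([53, 176, 2097]);
translate([0, 0, 2097]) cube([909, 176, 117]);


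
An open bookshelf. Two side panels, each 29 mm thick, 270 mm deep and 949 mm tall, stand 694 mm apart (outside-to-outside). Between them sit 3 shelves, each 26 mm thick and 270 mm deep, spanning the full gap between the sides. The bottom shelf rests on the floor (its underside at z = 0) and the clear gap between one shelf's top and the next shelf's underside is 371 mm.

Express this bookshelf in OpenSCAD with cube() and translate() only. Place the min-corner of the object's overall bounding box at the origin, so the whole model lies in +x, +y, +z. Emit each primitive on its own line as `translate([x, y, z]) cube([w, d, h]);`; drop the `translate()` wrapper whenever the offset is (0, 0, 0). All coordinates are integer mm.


cube([29, 270, 949]);
translate([665, 0, 0]) cube([29, 270, 949]);
translate([29, 0, 0]) cube([636, 270, 26]);
translate([29, 0, 397]) cube([636, 270, 26]);
translate([29, 0, 794]) cube([636, 270, 26]);


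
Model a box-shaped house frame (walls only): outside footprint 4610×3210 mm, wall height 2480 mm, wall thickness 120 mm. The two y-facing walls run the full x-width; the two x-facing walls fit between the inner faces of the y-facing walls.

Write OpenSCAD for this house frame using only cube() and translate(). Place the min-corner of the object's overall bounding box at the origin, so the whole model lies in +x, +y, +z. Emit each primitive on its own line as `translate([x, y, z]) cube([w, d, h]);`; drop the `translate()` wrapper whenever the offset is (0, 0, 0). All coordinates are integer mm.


cube([4610, 120, 2480]);
translate([0, 3090, 0]) cube([4610, 120, 2480]);
translate([0, 120, 0]) cube([120, 2970, 2480]);
translate([4490, 120, 0]) cube([120, 2970, 2480]);


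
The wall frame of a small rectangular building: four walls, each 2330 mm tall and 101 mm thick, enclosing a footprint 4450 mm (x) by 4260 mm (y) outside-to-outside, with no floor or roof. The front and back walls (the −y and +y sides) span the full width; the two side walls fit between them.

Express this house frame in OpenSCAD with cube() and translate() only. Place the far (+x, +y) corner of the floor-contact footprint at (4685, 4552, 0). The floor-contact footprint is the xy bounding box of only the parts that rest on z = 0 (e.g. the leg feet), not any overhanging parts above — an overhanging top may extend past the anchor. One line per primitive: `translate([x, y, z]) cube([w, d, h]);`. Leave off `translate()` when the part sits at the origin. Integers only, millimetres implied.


translate([235, 292, 0]) cube([4450, 101, 2330]);
translate([235, 4451, 0]) cube([4450, 101, 2330]);
translate([235, 393, 0]) cube([101, 4058, 2330]);
translate([4584, 393, 0]) cube([101, 4058, 2330]);


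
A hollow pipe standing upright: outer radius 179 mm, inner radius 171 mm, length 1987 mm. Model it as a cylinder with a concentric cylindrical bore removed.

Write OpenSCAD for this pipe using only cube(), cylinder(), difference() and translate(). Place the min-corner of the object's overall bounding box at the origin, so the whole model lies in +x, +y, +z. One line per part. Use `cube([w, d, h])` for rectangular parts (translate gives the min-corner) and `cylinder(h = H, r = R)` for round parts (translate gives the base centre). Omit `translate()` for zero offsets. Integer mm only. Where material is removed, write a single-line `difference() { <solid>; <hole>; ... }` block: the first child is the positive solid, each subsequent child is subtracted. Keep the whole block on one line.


difference() { translate([179, 179, 0]) cylinder(h = 1987, r = 179); translate([179, 179, 0]) cylinder(h = 1987, r = 171); }


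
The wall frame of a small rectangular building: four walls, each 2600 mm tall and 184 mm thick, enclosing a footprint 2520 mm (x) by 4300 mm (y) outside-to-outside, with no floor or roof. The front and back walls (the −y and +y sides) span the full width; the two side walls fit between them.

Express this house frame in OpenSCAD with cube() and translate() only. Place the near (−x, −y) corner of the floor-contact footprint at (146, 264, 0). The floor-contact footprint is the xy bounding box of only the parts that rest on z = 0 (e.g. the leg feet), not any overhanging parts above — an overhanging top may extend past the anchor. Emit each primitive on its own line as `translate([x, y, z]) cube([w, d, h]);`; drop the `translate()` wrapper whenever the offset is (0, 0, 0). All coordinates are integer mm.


translate([146, 264, 0]) cube([2520, 184, 2600]);
translate([146, 4380, 0]) cube([2520, 184, 2600]);
translate([146, 448, 0]) cube([184, 3932, 2600]);
translate([2482, 448, 0]) cube([184, 3932, 2600]);


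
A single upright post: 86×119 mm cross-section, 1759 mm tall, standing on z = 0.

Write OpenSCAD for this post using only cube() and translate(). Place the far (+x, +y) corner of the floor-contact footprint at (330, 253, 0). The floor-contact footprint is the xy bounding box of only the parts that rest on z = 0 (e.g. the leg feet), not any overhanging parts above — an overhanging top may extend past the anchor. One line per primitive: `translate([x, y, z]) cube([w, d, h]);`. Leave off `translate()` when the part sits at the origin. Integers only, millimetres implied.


translate([244, 134, 0]) cube([86, 119, 1759]);


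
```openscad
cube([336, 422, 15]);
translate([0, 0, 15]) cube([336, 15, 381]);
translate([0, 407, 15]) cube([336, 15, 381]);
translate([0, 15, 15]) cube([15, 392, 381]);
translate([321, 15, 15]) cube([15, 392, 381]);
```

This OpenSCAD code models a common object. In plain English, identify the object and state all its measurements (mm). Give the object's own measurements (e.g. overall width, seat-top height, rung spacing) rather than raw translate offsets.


An open-topped rectangular box: outside dimensions 336×422×396 mm, with a uniform wall and base thickness of 15 mm. The base is a full 336×422 slab on the floor; four walls sit on top of the base. The front and back walls (the −y and +y sides) span the full width; the two side walls fit between them.


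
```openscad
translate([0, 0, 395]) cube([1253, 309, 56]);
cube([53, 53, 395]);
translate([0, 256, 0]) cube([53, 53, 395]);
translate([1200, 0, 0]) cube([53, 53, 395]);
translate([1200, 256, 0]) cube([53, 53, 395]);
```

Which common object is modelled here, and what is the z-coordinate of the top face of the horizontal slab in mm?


A bench. The seat-top height is 451 mm.

A long slab on four corner posts — a bench. The slab sits at z = 395 with thickness 56, so the top is 395 + 56 = 451 mm.


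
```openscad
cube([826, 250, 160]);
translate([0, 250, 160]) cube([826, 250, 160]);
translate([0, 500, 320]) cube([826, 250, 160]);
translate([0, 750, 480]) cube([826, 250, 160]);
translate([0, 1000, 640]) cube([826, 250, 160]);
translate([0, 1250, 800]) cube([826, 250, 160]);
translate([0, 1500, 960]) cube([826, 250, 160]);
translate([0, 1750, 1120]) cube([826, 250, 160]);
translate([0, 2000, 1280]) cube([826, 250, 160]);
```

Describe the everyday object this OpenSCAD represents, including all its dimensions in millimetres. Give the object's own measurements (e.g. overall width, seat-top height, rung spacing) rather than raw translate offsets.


A straight staircase of 9 solid steps. Each step is 826 mm wide (x), 250 mm deep (y, the going) and 160 mm tall (the rise). The first step rests on the floor; each subsequent step sits one going further in +y and one rise higher in +z, directly behind and above the previous step with no overlap.


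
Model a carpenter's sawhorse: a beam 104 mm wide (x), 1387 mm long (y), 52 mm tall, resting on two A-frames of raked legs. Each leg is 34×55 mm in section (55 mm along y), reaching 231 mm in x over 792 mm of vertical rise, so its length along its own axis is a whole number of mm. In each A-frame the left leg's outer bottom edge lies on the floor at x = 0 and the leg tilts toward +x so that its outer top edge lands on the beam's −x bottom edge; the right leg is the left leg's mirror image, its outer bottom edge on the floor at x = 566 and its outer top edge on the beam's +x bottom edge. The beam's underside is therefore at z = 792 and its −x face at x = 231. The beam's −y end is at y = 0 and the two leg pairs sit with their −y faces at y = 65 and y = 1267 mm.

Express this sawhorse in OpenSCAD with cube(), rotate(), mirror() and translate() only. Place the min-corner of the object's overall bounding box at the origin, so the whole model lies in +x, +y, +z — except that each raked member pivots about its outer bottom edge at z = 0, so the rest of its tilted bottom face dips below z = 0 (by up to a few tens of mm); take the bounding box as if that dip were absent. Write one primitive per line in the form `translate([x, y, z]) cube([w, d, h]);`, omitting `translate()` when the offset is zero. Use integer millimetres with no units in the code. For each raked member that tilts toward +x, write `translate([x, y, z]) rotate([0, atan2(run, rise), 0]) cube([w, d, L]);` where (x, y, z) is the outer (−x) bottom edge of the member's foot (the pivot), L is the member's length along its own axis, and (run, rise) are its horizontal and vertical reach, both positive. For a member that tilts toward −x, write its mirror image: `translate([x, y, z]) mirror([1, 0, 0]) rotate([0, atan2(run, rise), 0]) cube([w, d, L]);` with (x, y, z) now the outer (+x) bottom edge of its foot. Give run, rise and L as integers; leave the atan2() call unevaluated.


translate([231, 0, 792]) cube([104, 1387, 52]);
translate([0, 65, 0]) rotate([0, atan2(231, 792), 0]) cube([34, 55, 825]);
translate([566, 65, 0]) mirror([1, 0, 0]) rotate([0, atan2(231, 792), 0]) cube([34, 55, 825]);
translate([0, 1267, 0]) rotate([0, atan2(231, 792), 0]) cube([34, 55, 825]);
translate([566, 1267, 0]) mirror([1, 0, 0]) rotate([0, atan2(231, 792), 0]) cube([34, 55, 825]);


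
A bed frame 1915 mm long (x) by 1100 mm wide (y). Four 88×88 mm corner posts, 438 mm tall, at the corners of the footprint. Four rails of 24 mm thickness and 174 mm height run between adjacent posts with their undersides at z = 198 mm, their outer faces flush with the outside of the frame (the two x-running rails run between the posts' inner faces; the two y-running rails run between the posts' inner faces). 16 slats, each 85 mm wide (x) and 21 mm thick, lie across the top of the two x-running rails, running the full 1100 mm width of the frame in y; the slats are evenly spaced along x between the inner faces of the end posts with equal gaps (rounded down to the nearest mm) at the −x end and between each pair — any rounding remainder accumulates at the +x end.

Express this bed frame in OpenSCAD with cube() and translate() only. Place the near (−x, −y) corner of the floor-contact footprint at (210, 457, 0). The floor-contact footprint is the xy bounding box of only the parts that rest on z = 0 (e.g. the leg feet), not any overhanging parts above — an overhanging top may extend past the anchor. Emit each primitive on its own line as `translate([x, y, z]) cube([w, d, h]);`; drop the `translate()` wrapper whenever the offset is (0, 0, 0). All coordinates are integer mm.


translate([210, 457, 0]) cube([88, 88, 438]);
translate([210, 1469, 0]) cube([88, 88, 438]);
translate([2037, 457, 0]) cube([88, 88, 438]);
translate([2037, 1469, 0]) cube([88, 88, 438]);
translate([298, 457, 198]) cube([1739, 24, 174]);
translate([298, 1533, 198]) cube([1739, 24, 174]);
translate([210, 545, 198]) cube([24, 924, 174]);
translate([2101, 545, 198]) cube([24, 924, 174]);
translate([320, 457, 372]) cube([85, 1100, 21]);
translate([427, 457, 372]) cube([85, 1100, 21]);
translate([534, 457, 372]) cube([85, 1100, 21]);
translate([641, 457, 372]) cube([85, 1100, 21]);
translate([748, 457, 372]) cube([85, 1100, 21]);
translate([855, 457, 372]) cube([85, 1100, 21]);
translate([962, 457, 372]) cube([85, 1100, 21]);
translate([1069, 457, 372]) cube([85, 1100, 21]);
translate([1176, 457, 372]) cube([85, 1100, 21]);
translate([1283, 457, 372]) cube([85, 1100, 21]);
translate([1390, 457, 372]) cube([85, 1100, 21]);
translate([1497, 457, 372]) cube([85, 1100, 21]);
translate([1604, 457, 372]) cube([85, 1100, 21]);
translate([1711, 457, 372]) cube([85, 1100, 21]);
translate([1818, 457, 372]) cube([85, 1100, 21]);
translate([1925, 457, 372]) cube([85, 1100, 21]);


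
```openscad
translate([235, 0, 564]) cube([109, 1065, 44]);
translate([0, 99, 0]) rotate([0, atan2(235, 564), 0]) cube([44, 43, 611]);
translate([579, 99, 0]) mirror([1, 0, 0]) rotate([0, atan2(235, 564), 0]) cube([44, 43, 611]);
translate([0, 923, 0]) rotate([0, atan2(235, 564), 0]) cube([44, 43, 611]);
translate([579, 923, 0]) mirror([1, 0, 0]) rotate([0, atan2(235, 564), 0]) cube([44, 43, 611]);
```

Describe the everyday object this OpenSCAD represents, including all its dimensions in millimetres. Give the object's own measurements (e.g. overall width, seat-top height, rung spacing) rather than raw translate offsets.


A sawhorse. A 109×1065×44 mm beam (x, y, z) sits on two A-frame leg pairs. Each pair is two raked legs of 44×43 mm section (43 mm along y) splaying symmetrically in x. Each leg rises 564 mm vertically over 235 mm of horizontal reach and is 611 mm long along its own axis. Every leg's outer bottom edge rests on the floor and its outer top edge meets a bottom edge of the beam — the left legs (tilting toward +x) meet the beam's −x bottom edge, the right legs (their mirror images, tilting toward −x) meet its +x bottom edge — so the leg tops tuck under the beam, the beam's underside is 564 mm above the floor, and the feet are 579 mm apart outside-to-outside with the beam centred between them. The two leg pairs are set in 99 mm from either end of the beam.


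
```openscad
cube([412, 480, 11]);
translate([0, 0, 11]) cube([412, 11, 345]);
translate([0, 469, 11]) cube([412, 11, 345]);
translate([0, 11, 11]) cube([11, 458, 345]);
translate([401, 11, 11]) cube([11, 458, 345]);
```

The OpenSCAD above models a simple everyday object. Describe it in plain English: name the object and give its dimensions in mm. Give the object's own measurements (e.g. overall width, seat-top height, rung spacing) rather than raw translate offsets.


An open-topped rectangular box: outside dimensions 412×480×356 mm, with a uniform wall and base thickness of 11 mm. The base is a full 412×480 slab on the floor; four walls sit on top of the base. The front and back walls (the −y and +y sides) span the full width; the two side walls fit between them.


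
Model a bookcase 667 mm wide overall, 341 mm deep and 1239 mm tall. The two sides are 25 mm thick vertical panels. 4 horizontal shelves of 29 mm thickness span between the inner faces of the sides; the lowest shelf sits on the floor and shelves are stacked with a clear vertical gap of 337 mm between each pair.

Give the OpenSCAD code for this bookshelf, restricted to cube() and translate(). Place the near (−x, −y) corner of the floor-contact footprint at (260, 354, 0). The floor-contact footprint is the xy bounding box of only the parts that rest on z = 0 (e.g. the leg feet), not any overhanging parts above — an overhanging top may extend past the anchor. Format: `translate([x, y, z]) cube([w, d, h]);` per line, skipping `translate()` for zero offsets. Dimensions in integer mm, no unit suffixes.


translate([260, 354, 0]) cube([25, 341, 1239]);
translate([902, 354, 0]) cube([25, 341, 1239]);
translate([285, 354, 0]) cube([617, 341, 29]);
translate([285, 354, 366]) cube([617, 341, 29]);
translate([285, 354, 732]) cube([617, 341, 29]);
translate([285, 354, 1098]) cube([617, 341, 29]);


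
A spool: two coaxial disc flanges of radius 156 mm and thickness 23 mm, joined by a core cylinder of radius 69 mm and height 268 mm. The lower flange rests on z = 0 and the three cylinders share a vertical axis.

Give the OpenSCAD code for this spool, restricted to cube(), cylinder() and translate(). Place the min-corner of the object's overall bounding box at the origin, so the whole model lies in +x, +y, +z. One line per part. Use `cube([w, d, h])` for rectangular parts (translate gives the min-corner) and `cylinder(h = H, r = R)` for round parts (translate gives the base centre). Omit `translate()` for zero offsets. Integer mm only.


translate([156, 156, 0]) cylinder(h = 23, r = 156);
translate([156, 156, 23]) cylinder(h = 268, r = 69);
translate([156, 156, 291]) cylinder(h = 23, r = 156);


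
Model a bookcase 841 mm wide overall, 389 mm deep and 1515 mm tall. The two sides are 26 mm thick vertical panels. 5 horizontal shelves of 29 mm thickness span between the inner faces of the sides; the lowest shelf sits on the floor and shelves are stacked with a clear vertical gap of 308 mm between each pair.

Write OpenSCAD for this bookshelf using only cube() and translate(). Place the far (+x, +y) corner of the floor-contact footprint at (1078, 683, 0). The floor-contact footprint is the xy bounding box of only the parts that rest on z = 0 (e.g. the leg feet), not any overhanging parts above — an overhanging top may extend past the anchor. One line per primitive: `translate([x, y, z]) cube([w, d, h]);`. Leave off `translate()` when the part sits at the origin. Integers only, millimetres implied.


translate([237, 294, 0]) cube([26, 389, 1515]);
translate([1052, 294, 0]) cube([26, 389, 1515]);
translate([263, 294, 0]) cube([789, 389, 29]);
translate([263, 294, 337]) cube([789, 389, 29]);
translate([263, 294, 674]) cube([789, 389, 29]);
translate([263, 294, 1011]) cube([789, 389, 29]);
translate([263, 294, 1348]) cube([789, 389, 29]);


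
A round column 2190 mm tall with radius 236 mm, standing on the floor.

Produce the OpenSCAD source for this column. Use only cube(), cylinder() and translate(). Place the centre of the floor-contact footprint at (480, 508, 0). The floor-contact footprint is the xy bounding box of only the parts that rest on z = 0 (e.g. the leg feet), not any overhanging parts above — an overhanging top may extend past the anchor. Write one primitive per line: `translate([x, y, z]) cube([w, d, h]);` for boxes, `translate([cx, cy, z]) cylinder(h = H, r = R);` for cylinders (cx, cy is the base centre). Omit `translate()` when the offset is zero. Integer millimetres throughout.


translate([480, 508, 0]) cylinder(h = 2190, r = 236);


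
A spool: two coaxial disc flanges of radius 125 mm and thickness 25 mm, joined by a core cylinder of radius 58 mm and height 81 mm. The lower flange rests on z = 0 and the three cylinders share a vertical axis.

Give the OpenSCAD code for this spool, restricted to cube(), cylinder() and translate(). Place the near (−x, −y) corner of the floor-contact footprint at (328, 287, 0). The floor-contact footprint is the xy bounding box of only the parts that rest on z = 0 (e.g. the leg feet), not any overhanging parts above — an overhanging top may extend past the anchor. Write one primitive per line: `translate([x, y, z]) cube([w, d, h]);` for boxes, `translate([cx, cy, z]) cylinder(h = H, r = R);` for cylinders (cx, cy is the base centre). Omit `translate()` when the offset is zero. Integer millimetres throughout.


translate([453, 412, 0]) cylinder(h = 25, r = 125);
translate([453, 412, 25]) cylinder(h = 81, r = 58);
translate([453, 412, 106]) cylinder(h = 25, r = 125);


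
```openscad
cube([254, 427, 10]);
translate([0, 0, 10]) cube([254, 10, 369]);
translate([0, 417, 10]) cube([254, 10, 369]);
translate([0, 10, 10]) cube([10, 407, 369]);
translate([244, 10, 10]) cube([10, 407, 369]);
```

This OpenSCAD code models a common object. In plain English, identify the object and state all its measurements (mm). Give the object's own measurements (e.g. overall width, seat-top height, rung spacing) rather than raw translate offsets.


An open-topped rectangular box: outside dimensions 254×427×379 mm, with a uniform wall and base thickness of 10 mm. The base is a full 254×427 slab on the floor; four walls sit on top of the base. The front and back walls (the −y and +y sides) span the full width; the two side walls fit between them.


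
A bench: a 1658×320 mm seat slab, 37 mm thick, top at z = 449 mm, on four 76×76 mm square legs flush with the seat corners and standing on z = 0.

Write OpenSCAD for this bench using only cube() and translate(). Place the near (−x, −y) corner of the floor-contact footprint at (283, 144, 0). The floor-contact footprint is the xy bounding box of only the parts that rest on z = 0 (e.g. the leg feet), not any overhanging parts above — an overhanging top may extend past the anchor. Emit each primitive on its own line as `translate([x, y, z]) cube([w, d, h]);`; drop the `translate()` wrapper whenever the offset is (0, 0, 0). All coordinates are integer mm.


translate([283, 144, 412]) cube([1658, 320, 37]);
translate([283, 144, 0]) cube([76, 76, 412]);
translate([283, 388, 0]) cube([76, 76, 412]);
translate([1865, 144, 0]) cube([76, 76, 412]);
translate([1865, 388, 0]) cube([76, 76, 412]);


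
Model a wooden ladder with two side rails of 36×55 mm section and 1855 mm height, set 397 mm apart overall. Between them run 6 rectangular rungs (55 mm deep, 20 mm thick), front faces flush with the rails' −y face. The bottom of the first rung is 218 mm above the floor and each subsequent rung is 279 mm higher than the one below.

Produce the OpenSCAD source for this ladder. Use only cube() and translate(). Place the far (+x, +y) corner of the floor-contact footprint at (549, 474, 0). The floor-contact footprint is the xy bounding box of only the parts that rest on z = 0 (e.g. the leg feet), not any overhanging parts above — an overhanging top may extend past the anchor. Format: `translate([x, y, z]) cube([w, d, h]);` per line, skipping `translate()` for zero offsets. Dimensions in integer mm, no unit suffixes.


// rung span = 397 - 2*36 = 325
// rung[k] z = 218 + k*279
translate([152, 419, 0]) cube([36, 55, 1855]);
translate([513, 419, 0]) cube([36, 55, 1855]);
translate([188, 419, 218]) cube([325, 55, 20]);
translate([188, 419, 497]) cube([325, 55, 20]);
translate([188, 419, 776]) cube([325, 55, 20]);
translate([188, 419, 1055]) cube([325, 55, 20]);
translate([188, 419, 1334]) cube([325, 55, 20]);
translate([188, 419, 1613]) cube([325, 55, 20]);


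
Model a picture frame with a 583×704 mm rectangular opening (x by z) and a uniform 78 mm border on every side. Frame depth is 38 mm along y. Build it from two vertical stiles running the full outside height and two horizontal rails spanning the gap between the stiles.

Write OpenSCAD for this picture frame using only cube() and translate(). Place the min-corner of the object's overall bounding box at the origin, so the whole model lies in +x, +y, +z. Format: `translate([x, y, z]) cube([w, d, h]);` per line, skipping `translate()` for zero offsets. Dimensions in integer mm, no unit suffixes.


cube([78, 38, 860]);
translate([661, 0, 0]) cube([78, 38, 860]);
translate([78, 0, 0]) cube([583, 38, 78]);
translate([78, 0, 782]) cube([583, 38, 78]);


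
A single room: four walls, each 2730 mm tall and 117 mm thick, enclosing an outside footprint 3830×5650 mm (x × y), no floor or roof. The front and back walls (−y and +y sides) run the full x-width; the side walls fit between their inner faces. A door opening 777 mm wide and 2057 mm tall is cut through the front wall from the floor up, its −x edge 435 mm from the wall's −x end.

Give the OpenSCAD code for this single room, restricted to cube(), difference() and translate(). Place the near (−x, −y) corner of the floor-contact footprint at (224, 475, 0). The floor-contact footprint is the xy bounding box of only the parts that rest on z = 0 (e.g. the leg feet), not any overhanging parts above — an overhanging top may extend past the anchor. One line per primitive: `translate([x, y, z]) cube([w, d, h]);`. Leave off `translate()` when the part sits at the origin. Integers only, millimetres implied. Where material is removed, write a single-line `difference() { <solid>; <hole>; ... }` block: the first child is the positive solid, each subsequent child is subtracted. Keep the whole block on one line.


difference() { translate([224, 475, 0]) cube([3830, 117, 2730]); translate([659, 475, 0]) cube([777, 117, 2057]); }
translate([224, 6008, 0]) cube([3830, 117, 2730]);
translate([224, 592, 0]) cube([117, 5416, 2730]);
translate([3937, 592, 0]) cube([117, 5416, 2730]);


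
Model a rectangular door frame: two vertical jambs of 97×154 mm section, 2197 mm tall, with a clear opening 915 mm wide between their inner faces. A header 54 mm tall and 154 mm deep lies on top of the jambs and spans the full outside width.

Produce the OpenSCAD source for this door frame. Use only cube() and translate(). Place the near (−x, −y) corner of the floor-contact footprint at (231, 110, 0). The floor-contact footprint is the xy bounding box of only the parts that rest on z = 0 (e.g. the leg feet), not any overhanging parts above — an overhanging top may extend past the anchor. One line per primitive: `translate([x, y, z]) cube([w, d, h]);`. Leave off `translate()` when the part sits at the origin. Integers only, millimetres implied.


translate([231, 110, 0]) cube([97, 154, 2197]);
translate([1243, 110, 0]) cube([97, 154, 2197]);
translate([231, 110, 2197]) cube([1109, 154, 54]);


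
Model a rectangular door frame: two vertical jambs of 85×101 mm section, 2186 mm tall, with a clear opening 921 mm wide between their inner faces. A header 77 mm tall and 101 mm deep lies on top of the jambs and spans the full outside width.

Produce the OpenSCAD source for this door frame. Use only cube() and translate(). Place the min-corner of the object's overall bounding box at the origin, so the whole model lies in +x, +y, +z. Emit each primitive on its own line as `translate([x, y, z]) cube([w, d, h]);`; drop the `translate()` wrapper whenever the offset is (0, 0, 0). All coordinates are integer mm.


cube([85, 101, 2186]);
translate([1006, 0, 0]) cube([85, 101, 2186]);
translate([0, 0, 2186]) cube([1091, 101, 77]);


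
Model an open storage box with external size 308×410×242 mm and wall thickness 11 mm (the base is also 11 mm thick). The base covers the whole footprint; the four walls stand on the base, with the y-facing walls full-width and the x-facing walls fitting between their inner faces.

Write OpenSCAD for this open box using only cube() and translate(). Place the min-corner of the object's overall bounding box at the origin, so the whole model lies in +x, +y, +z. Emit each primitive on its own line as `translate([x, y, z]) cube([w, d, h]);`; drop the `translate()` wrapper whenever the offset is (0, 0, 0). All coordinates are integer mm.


cube([308, 410, 11]);
translate([0, 0, 11]) cube([308, 11, 231]);
translate([0, 399, 11]) cube([308, 11, 231]);
translate([0, 11, 11]) cube([11, 388, 231]);
translate([297, 11, 11]) cube([11, 388, 231]);


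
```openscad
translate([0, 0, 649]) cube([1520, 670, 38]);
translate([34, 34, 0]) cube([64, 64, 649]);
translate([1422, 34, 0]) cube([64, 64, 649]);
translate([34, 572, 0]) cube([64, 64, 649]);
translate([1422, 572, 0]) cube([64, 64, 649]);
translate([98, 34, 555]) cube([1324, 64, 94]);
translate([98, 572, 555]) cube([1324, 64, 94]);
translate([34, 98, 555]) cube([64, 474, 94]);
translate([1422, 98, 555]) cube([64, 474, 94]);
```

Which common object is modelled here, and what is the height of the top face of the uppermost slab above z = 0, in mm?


A table. The table height is 687 mm.

A 1520×670×38 slab sits at z = 649 on four 64 mm square posts — a table. The top surface is at 649 + 38 = 687 mm.


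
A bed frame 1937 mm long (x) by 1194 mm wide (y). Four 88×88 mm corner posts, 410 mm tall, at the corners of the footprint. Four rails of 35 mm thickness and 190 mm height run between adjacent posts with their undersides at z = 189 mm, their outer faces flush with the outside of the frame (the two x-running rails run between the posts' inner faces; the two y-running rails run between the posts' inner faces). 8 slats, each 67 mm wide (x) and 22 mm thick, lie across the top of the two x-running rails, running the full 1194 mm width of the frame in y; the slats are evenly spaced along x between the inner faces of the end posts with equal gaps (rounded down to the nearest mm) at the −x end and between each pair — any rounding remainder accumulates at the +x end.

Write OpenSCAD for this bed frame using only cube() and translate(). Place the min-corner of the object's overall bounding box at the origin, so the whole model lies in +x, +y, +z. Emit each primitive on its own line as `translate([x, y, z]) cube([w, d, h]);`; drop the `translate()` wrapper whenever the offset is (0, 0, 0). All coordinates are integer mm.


cube([88, 88, 410]);
translate([0, 1106, 0]) cube([88, 88, 410]);
translate([1849, 0, 0]) cube([88, 88, 410]);
translate([1849, 1106, 0]) cube([88, 88, 410]);
translate([88, 0, 189]) cube([1761, 35, 190]);
translate([88, 1159, 189]) cube([1761, 35, 190]);
translate([0, 88, 189]) cube([35, 1018, 190]);
translate([1902, 88, 189]) cube([35, 1018, 190]);
translate([224, 0, 379]) cube([67, 1194, 22]);
translate([427, 0, 379]) cube([67, 1194, 22]);
translate([630, 0, 379]) cube([67, 1194, 22]);
translate([833, 0, 379]) cube([67, 1194, 22]);
translate([1036, 0, 379]) cube([67, 1194, 22]);
translate([1239, 0, 379]) cube([67, 1194, 22]);
translate([1442, 0, 379]) cube([67, 1194, 22]);
translate([1645, 0, 379]) cube([67, 1194, 22]);


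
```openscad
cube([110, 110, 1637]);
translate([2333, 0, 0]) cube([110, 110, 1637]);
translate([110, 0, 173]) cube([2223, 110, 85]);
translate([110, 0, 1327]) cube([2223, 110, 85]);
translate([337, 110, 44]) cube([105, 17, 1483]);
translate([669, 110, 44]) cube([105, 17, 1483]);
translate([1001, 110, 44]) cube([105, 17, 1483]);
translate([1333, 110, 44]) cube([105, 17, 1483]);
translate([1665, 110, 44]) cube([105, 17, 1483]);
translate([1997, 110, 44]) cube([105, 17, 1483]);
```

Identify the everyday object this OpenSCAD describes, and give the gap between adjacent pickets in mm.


A fence section. The picket gap is 227 mm.

Two posts, two rails, 6 pickets — a fence section. Span 2223 mm holds 6 pickets of 105 mm with 7 equal gaps: ⌊(2223 − 6·105) / 7⌋ = 227 mm.


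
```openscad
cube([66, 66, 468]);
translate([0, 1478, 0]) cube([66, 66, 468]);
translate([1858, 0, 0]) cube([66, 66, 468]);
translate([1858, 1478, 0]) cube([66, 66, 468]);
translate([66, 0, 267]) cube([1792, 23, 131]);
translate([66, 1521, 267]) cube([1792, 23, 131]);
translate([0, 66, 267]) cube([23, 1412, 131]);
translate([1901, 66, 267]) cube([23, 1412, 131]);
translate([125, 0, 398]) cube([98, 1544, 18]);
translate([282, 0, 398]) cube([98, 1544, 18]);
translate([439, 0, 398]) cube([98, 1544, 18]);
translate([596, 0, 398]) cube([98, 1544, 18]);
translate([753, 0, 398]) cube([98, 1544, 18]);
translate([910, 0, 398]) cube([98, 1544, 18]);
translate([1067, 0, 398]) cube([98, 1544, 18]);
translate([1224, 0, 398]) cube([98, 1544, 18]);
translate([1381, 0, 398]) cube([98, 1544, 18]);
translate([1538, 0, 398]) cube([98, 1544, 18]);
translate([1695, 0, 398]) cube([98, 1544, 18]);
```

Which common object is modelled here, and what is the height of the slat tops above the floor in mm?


A bed frame. The slat-top height is 416 mm.

Four posts, four rails, and a row of slats — a bed frame. Slats sit on the rails at z = 267 + 131 = 398; with slat thickness 18, the top is 416 mm.


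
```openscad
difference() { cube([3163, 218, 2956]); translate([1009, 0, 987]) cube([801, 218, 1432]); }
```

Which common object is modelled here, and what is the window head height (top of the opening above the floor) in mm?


A wall with a window opening. The window head height is 2419 mm.

A wall with a rectangular opening subtracted — a window. Sill at z = 987, opening 1432 mm tall, so the head is at 987 + 1432 = 2419 mm.


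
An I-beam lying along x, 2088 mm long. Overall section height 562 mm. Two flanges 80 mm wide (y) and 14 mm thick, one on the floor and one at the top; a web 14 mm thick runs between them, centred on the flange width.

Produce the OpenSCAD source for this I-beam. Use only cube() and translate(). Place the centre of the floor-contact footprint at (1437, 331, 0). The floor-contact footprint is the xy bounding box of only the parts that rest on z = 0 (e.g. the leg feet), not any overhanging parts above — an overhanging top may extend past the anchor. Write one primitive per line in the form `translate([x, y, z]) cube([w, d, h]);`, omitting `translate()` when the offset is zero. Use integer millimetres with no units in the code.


translate([393, 291, 0]) cube([2088, 80, 14]);
translate([393, 324, 14]) cube([2088, 14, 534]);
translate([393, 291, 548]) cube([2088, 80, 14]);


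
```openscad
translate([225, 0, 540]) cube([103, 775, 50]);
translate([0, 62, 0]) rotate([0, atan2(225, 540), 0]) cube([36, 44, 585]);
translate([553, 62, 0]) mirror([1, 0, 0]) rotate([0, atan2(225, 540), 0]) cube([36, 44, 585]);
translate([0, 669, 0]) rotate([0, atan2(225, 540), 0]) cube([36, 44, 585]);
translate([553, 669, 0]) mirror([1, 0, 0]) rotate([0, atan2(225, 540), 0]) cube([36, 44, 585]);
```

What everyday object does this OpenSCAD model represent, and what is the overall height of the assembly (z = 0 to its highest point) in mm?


A sawhorse. The overall height is 590 mm.

A beam across two mirrored pairs of raked legs — a sawhorse. The beam's underside is at z = 540 (matching the legs' vertical rise in atan2(225, 540)) and the beam is 50 mm tall, so its top is at 540 + 50 = 590 mm. The raked legs top out at the beam's underside, so that is the highest point.


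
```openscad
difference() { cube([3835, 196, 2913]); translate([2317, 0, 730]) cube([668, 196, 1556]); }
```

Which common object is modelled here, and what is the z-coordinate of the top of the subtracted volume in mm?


A wall with a window opening. The window head height is 2286 mm.

A wall with a rectangular opening subtracted — a window. Sill at z = 730, opening 1556 mm tall, so the head is at 730 + 1556 = 2286 mm.


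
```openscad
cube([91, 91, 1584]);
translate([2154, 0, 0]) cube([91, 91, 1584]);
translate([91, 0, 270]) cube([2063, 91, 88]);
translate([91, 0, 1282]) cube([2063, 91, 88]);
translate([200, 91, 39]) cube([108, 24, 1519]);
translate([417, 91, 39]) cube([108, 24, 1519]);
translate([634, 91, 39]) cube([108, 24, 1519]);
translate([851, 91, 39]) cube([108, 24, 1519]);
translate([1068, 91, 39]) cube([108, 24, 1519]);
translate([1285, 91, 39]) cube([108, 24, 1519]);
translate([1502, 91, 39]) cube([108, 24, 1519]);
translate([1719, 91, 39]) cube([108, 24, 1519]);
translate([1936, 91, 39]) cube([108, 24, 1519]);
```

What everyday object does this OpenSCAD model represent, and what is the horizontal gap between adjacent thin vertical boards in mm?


A fence section. The picket gap is 109 mm.

Two posts, two rails, 9 pickets — a fence section. Span 2063 mm holds 9 pickets of 108 mm with 10 equal gaps: ⌊(2063 − 9·108) / 10⌋ = 109 mm.


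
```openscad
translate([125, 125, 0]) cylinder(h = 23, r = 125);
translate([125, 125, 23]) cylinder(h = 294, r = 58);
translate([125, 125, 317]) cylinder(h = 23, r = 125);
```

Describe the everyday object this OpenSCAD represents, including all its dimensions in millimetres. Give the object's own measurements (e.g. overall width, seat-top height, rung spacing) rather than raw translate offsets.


A spool: two coaxial disc flanges of radius 125 mm and thickness 23 mm, joined by a core cylinder of radius 58 mm and height 294 mm. The lower flange rests on z = 0 and the three cylinders share a vertical axis.


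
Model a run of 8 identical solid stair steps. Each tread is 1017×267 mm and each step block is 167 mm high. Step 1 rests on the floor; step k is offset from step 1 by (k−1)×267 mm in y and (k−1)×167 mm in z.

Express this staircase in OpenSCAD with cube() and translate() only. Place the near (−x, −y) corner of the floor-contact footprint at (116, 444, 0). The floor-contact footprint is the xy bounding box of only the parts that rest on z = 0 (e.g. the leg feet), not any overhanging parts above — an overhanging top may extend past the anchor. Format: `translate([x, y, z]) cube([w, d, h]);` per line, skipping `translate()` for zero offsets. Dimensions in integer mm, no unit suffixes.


translate([116, 444, 0]) cube([1017, 267, 167]);
translate([116, 711, 167]) cube([1017, 267, 167]);
translate([116, 978, 334]) cube([1017, 267, 167]);
translate([116, 1245, 501]) cube([1017, 267, 167]);
translate([116, 1512, 668]) cube([1017, 267, 167]);
translate([116, 1779, 835]) cube([1017, 267, 167]);
translate([116, 2046, 1002]) cube([1017, 267, 167]);
translate([116, 2313, 1169]) cube([1017, 267, 167]);
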